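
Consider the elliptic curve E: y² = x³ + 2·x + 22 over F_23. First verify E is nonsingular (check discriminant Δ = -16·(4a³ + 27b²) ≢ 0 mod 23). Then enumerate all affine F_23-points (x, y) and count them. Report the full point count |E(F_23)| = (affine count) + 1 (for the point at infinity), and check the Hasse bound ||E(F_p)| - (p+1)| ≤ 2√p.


Affine points = {(1, 5), (1, 18), (3, 3), (3, 20), (4, 5), (4, 18), (11, 8), (11, 15), (12, 7), (12, 16), (15, 0), (17, 1), (17, 22), (18, 5), (18, 18), (20, 9), (20, 14)}; affine count = 17; |E(F_23)| = 18.

Discriminant check: Δ ∝ 4a³ + 27b² = 4·2³ + 27·22² = 4·8 + 27·484 ≡ 13 (mod 23). Nonzero ⇒ E is nonsingular.
For each x ∈ F_23, compute rhs = x³ + 2·x + 22 mod 23, then count y ∈ F_23 with y² ≡ rhs.
  x = 0: rhs = 22, matching y values: none (0 points).
  x = 1: rhs = 2, matching y values: 5, 18 (2 points).
  x = 2: rhs = 11, matching y values: none (0 points).
  x = 3: rhs = 9, matching y values: 3, 20 (2 points).
  x = 4: rhs = 2, matching y values: 5, 18 (2 points).
  x = 5: rhs = 19, matching y values: none (0 points).
  x = 6: rhs = 20, matching y values: none (0 points).
  x = 7: rhs = 11, matching y values: none (0 points).
  x = 8: rhs = 21, matching y values: none (0 points).
  x = 9: rhs = 10, matching y values: none (0 points).
  x = 10: rhs = 7, matching y values: none (0 points).
  x = 11: rhs = 18, matching y values: 8, 15 (2 points).
  x = 12: rhs = 3, matching y values: 7, 16 (2 points).
  x = 13: rhs = 14, matching y values: none (0 points).
  x = 14: rhs = 11, matching y values: none (0 points).
  x = 15: rhs = 0, matching y values: 0 (1 points).
  x = 16: rhs = 10, matching y values: none (0 points).
  x = 17: rhs = 1, matching y values: 1, 22 (2 points).
  x = 18: rhs = 2, matching y values: 5, 18 (2 points).
  x = 19: rhs = 19, matching y values: none (0 points).
  x = 20: rhs = 12, matching y values: 9, 14 (2 points).
  x = 21: rhs = 10, matching y values: none (0 points).
  x = 22: rhs = 19, matching y values: none (0 points).
Total affine count: 17.
Full point count |E(F_23)| = 17 + 1 = 18.
Hasse bound: |18 − (23+1)| = |-6| = 6 ≤ 2√23 ≈ 9.5917 ✓.


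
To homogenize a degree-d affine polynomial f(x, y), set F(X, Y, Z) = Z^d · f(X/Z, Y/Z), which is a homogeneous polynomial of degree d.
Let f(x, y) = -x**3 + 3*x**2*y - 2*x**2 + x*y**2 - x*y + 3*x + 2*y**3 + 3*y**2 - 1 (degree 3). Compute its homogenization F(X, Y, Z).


F(X, Y, Z) = -X**3 + 3*X**2*Y - 2*X**2*Z + X*Y**2 - X*Y*Z + 3*X*Z**2 + 2*Y**3 + 3*Y**2*Z - Z**3

deg(f) = 3.
Substitute x = X/Z, y = Y/Z into f, then multiply by Z^3.
  monomial -1·x^3·y^0 ↦ -1·X^3·Y^0·Z^0.
  monomial 3·x^2·y^1 ↦ 3·X^2·Y^1·Z^0.
  monomial -2·x^2·y^0 ↦ -2·X^2·Y^0·Z^1.
  monomial 1·x^1·y^2 ↦ 1·X^1·Y^2·Z^0.
  monomial -1·x^1·y^1 ↦ -1·X^1·Y^1·Z^1.
  monomial 3·x^1·y^0 ↦ 3·X^1·Y^0·Z^2.
  monomial 2·x^0·y^3 ↦ 2·X^0·Y^3·Z^0.
  monomial 3·x^0·y^2 ↦ 3·X^0·Y^2·Z^1.
  monomial -1·x^0·y^0 ↦ -1·X^0·Y^0·Z^3.
Collecting: F(X, Y, Z) = -X**3 + 3*X**2*Y - 2*X**2*Z + X*Y**2 - X*Y*Z + 3*X*Z**2 + 2*Y**3 + 3*Y**2*Z - Z**3.


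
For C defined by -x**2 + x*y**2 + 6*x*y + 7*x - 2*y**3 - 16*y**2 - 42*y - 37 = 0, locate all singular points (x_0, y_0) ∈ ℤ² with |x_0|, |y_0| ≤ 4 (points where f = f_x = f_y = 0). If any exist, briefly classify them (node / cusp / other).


Singular points: {(-1, -3)}; classification: node.

Compute partial derivatives:
  f_x = -2*x + y**2 + 6*y + 7.
  f_y = 2*x*y + 6*x - 6*y**2 - 32*y - 42.
Scan x_0 ∈ {−4, ..., 4}. For each x_0, f_y(x_0, y) is a polynomial in y; find its integer roots y ∈ {−4, ..., 4}, then test f_x and f at those candidates.
  x = -4: f_y(-4, y) = -6*y**2 - 40*y - 66; vanishes at y ∈ {-3}. (-4, -3): f_x = 6 ≠ 0.
  x = -3: f_y(-3, y) = -6*y**2 - 38*y - 60; vanishes at y ∈ {-3}. (-3, -3): f_x = 4 ≠ 0.
  x = -2: f_y(-2, y) = -6*y**2 - 36*y - 54; vanishes at y ∈ {-3}. (-2, -3): f_x = 2 ≠ 0.
  x = -1: f_y(-1, y) = -6*y**2 - 34*y - 48; vanishes at y ∈ {-3}. (-1, -3): f_x = 0, f = 0 — SINGULAR.
  x = 0: f_y(0, y) = -6*y**2 - 32*y - 42; vanishes at y ∈ {-3}. (0, -3): f_x = -2 ≠ 0.
  x = 1: f_y(1, y) = -6*y**2 - 30*y - 36; vanishes at y ∈ {-3, -2}. (1, -3): f_x = -4 ≠ 0; (1, -2): f_x = -3 ≠ 0.
  x = 2: f_y(2, y) = -6*y**2 - 28*y - 30; vanishes at y ∈ {-3}. (2, -3): f_x = -6 ≠ 0.
  x = 3: f_y(3, y) = -6*y**2 - 26*y - 24; vanishes at y ∈ {-3}. (3, -3): f_x = -8 ≠ 0.
  x = 4: f_y(4, y) = -6*y**2 - 24*y - 18; vanishes at y ∈ {-3, -1}. (4, -3): f_x = -10 ≠ 0; (4, -1): f_x = -6 ≠ 0.
Only singular point on the grid: (-1, -3).
Classify: substitute x = -1 + u, y = -3 + v and expand: f = -u**2 + u*v**2 - 2*v**3 + v**2.
No constant or linear terms (consistent with a singular point). Quadratic part: -u**2 + v**2. Cubic part: u*v**2 - 2*v**3.
The quadratic part v**2 - u**2 = (v − u)(v + u) splits into two distinct linear factors, so there are two distinct tangent lines y − -3 = ±(x − -1) — this is a node (ordinary double point).
Classification: node.


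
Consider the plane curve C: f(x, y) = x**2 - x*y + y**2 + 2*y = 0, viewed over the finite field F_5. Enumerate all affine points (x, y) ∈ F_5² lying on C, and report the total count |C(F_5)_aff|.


Affine F_5-points: {(0, 0), (0, 3), (2, 1), (2, 4), (3, 3), (4, 1)}; count = 6.

For each of the 25 pairs (x, y) ∈ F_5², evaluate f(x, y) mod 5. Record the zeros.
  x = 0: [0↦0, 1↦3, 2↦3, 3↦0, 4↦4]  zeros at y ∈ {0, 3}
  x = 1: [0↦1, 1↦3, 2↦2, 3↦3, 4↦1]  zeros at y ∈ ∅
  x = 2: [0↦4, 1↦0, 2↦3, 3↦3, 4↦0]  zeros at y ∈ {1, 4}
  x = 3: [0↦4, 1↦4, 2↦1, 3↦0, 4↦1]  zeros at y ∈ {3}
  x = 4: [0↦1, 1↦0, 2↦1, 3↦4, 4↦4]  zeros at y ∈ {1}
Collecting zeros: affine points = {(0, 0), (0, 3), (2, 1), (2, 4), (3, 3), (4, 1)}.
Total count |C(F_5)_aff| = 6.


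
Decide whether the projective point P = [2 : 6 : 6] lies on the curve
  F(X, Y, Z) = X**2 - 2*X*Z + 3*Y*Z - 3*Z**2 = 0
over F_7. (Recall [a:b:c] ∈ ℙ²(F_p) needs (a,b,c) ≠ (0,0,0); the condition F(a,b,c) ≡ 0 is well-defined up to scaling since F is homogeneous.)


F(2,6,6) ≡ 1 (mod 7); P is NOT on the curve.

Evaluate F(2, 6, 6) term-by-term (mod 7).
  X**2 ↦ 1·4·1·1 = 4
  -2*X*Z ↦ -2·2·1·6 = -24
  3*Y*Z ↦ 3·1·6·6 = 108
  -3*Z**2 ↦ -3·1·1·36 = -108
Sum: F(2, 6, 6) = (4) + (-24) + (108) + (-108) = -20.
Reducing mod 7: -20 ≡ 1 (mod 7).
Since F(a, b, c) ≡ 1 ≠ 0 (mod 7), P does NOT lie on the curve.


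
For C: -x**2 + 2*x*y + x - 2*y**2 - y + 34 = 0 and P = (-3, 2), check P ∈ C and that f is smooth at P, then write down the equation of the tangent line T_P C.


Tangent line at P: 11*x - 15*y + 63 = 0.

Step 1: f(-3, 2) = 0, so P lies on C.
Step 2: partial derivatives
  f_x(x, y) = -2*x + 2*y + 1, f_y(x, y) = 2*x - 4*y - 1.
  f_x(P) = 11, f_y(P) = -15 (gradient nonzero, so P is smooth).
Step 3: tangent line at P: 11·(x − -3) + -15·(y − 2) = 0.
Expanding: 11*x - 15*y + 63 = 0.


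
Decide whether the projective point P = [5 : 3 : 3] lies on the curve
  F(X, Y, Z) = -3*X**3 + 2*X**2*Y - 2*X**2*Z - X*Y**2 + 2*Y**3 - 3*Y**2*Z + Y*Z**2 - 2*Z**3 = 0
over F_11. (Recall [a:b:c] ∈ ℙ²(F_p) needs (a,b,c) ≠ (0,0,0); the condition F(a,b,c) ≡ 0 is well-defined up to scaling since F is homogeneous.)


F(5,3,3) ≡ 10 (mod 11); P is NOT on the curve.

Evaluate F(5, 3, 3) term-by-term (mod 11).
  -3*X**3 ↦ -3·125·1·1 = -375
  2*X**2*Y ↦ 2·25·3·1 = 150
  -2*X**2*Z ↦ -2·25·1·3 = -150
  -X*Y**2 ↦ -1·5·9·1 = -45
  2*Y**3 ↦ 2·1·27·1 = 54
  -3*Y**2*Z ↦ -3·1·9·3 = -81
  Y*Z**2 ↦ 1·1·3·9 = 27
  -2*Z**3 ↦ -2·1·1·27 = -54
Sum: F(5, 3, 3) = (-375) + (150) + (-150) + (-45) + (54) + (-81) + (27) + (-54) = -474.
Reducing mod 11: -474 ≡ 10 (mod 11).
Since F(a, b, c) ≡ 10 ≠ 0 (mod 11), P does NOT lie on the curve.


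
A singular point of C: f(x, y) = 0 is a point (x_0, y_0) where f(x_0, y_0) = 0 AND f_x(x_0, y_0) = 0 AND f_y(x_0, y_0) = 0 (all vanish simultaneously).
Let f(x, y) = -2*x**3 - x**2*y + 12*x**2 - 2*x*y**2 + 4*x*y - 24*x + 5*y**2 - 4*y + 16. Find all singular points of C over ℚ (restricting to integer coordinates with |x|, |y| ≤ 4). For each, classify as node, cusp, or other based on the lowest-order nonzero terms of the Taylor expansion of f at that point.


Singular points: {(2, 0)}; classification: cusp.

Compute partial derivatives:
  f_x = -6*x**2 - 2*x*y + 24*x - 2*y**2 + 4*y - 24.
  f_y = -x**2 - 4*x*y + 4*x + 10*y - 4.
Scan x_0 ∈ {−4, ..., 4}. For each x_0, f_y(x_0, y) is a polynomial in y; find its integer roots y ∈ {−4, ..., 4}, then test f_x and f at those candidates.
  x = -4: f_y(-4, y) = 26*y - 36; no integer root y with |y| ≤ 4.
  x = -3: f_y(-3, y) = 22*y - 25; no integer root y with |y| ≤ 4.
  x = -2: f_y(-2, y) = 18*y - 16; no integer root y with |y| ≤ 4.
  x = -1: f_y(-1, y) = 14*y - 9; no integer root y with |y| ≤ 4.
  x = 0: f_y(0, y) = 10*y - 4; no integer root y with |y| ≤ 4.
  x = 1: f_y(1, y) = 6*y - 1; no integer root y with |y| ≤ 4.
  x = 2: f_y(2, y) = 2*y; vanishes at y ∈ {0}. (2, 0): f_x = 0, f = 0 — SINGULAR.
  x = 3: f_y(3, y) = -2*y - 1; no integer root y with |y| ≤ 4.
  x = 4: f_y(4, y) = -6*y - 4; no integer root y with |y| ≤ 4.
Only singular point on the grid: (2, 0).
Classify: substitute x = 2 + u, y = 0 + v and expand: f = -2*u**3 - u**2*v - 2*u*v**2 + v**2.
No constant or linear terms (consistent with a singular point). Quadratic part: v**2. Cubic part: -2*u**3 - u**2*v - 2*u*v**2.
The quadratic part v**2 is a perfect square, so there is a single (double) tangent line v = 0, i.e. y = 0. Restricting the cubic part to that line (v = 0) leaves -2*u**3 ≠ 0, so f is not divisible by v and the branch is v² ≈ 2*u**3 to lowest order — this is a cusp.
Classification: cusp.


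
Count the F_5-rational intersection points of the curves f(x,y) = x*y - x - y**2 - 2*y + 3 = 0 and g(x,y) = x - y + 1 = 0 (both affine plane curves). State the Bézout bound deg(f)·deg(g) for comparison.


Common zeros: {(0, 1)}; count = 1; Bézout bound = 2.

deg(f) = 2, deg(g) = 1, so Bézout bound = 2.
Scan x ∈ F_5. For each x, list the y ∈ F_5 with f(x, y) ≡ 0 and those with g(x, y) ≡ 0 (mod 5); the common zeros in that column are the intersection.
  x = 0: f ≡ 0 at y ∈ {1, 2}; g ≡ 0 at y ∈ {1}; common: {1}.
  x = 1: f ≡ 0 at y ∈ {1, 3}; g ≡ 0 at y ∈ {2}; common: ∅.
  x = 2: f ≡ 0 at y ∈ {1, 4}; g ≡ 0 at y ∈ {3}; common: ∅.
  x = 3: f ≡ 0 at y ∈ {0, 1}; g ≡ 0 at y ∈ {4}; common: ∅.
  x = 4: f ≡ 0 at y ∈ {1}; g ≡ 0 at y ∈ {0}; common: ∅.
Collecting: common zeros = {(0, 1)}, so the count is 1.
Comparison with the Bézout bound: 1 ≤ 2 = deg(f)·deg(g), as expected for curves with no common component (the affine F_5-count falls short of the bound because intersections may lie at infinity, over extension fields, or carry multiplicity).


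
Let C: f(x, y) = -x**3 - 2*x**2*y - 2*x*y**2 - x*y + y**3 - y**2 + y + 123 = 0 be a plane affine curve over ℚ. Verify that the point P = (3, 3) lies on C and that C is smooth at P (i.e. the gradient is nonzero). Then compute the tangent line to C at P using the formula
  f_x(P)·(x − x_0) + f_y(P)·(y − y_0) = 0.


Tangent line at P: -84*x - 35*y + 357 = 0.

Step 1: f(3, 3) = 0, so P lies on C.
Step 2: partial derivatives
  f_x(x, y) = -3*x**2 - 4*x*y - 2*y**2 - y, f_y(x, y) = -2*x**2 - 4*x*y - x + 3*y**2 - 2*y + 1.
  f_x(P) = -84, f_y(P) = -35 (gradient nonzero, so P is smooth).
Step 3: tangent line at P: -84·(x − 3) + -35·(y − 3) = 0.
Expanding: -84*x - 35*y + 357 = 0.


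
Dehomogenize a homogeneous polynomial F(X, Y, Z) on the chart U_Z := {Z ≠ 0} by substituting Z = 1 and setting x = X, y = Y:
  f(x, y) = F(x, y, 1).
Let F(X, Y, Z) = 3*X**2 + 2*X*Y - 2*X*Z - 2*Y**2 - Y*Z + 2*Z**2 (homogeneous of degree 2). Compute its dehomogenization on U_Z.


f(x, y) = 3*x**2 + 2*x*y - 2*x - 2*y**2 - y + 2

On U_Z we set Z = 1. Each monomial c·X^i·Y^j·Z^k in F becomes c·x^i·y^j·1^k = c·x^i·y^j.
Substituting Z = 1: F(X, Y, 1) = 3*x**2 + 2*x*y - 2*x - 2*y**2 - y + 2.
Note: deg(f) ≤ deg(F) = 2; strict inequality happens when F is divisible by Z (lost terms).


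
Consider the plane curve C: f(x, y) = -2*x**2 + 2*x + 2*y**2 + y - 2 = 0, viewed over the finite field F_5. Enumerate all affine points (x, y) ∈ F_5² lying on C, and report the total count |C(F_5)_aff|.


Affine F_5-points: {(2, 3), (2, 4), (4, 3), (4, 4)}; count = 4.

For each of the 25 pairs (x, y) ∈ F_5², evaluate f(x, y) mod 5. Record the zeros.
  x = 0: [0↦3, 1↦1, 2↦3, 3↦4, 4↦4]  zeros at y ∈ ∅
  x = 1: [0↦3, 1↦1, 2↦3, 3↦4, 4↦4]  zeros at y ∈ ∅
  x = 2: [0↦4, 1↦2, 2↦4, 3↦0, 4↦0]  zeros at y ∈ {3, 4}
  x = 3: [0↦1, 1↦4, 2↦1, 3↦2, 4↦2]  zeros at y ∈ ∅
  x = 4: [0↦4, 1↦2, 2↦4, 3↦0, 4↦0]  zeros at y ∈ {3, 4}
Collecting zeros: affine points = {(2, 3), (2, 4), (4, 3), (4, 4)}.
Total count |C(F_5)_aff| = 4.


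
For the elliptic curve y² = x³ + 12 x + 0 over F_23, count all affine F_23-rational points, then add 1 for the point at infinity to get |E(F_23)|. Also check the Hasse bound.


Affine points = {(0, 0), (1, 6), (1, 17), (2, 3), (2, 20), (5, 1), (5, 22), (6, 9), (6, 14), (7, 6), (7, 17), (9, 3), (9, 20), (10, 4), (10, 19), (12, 3), (12, 20), (15, 6), (15, 17), (19, 7), (19, 16), (20, 11), (20, 12)}; affine count = 23; |E(F_23)| = 24.

Discriminant check: Δ ∝ 4a³ + 27b² = 4·12³ + 27·0² = 4·1728 + 27·0 ≡ 12 (mod 23). Nonzero ⇒ E is nonsingular.
For each x ∈ F_23, compute rhs = x³ + 12·x + 0 mod 23, then count y ∈ F_23 with y² ≡ rhs.
  x = 0: rhs = 0, matching y values: 0 (1 points).
  x = 1: rhs = 13, matching y values: 6, 17 (2 points).
  x = 2: rhs = 9, matching y values: 3, 20 (2 points).
  x = 3: rhs = 17, matching y values: none (0 points).
  x = 4: rhs = 20, matching y values: none (0 points).
  x = 5: rhs = 1, matching y values: 1, 22 (2 points).
  x = 6: rhs = 12, matching y values: 9, 14 (2 points).
  x = 7: rhs = 13, matching y values: 6, 17 (2 points).
  x = 8: rhs = 10, matching y values: none (0 points).
  x = 9: rhs = 9, matching y values: 3, 20 (2 points).
  x = 10: rhs = 16, matching y values: 4, 19 (2 points).
  x = 11: rhs = 14, matching y values: none (0 points).
  x = 12: rhs = 9, matching y values: 3, 20 (2 points).
  x = 13: rhs = 7, matching y values: none (0 points).
  x = 14: rhs = 14, matching y values: none (0 points).
  x = 15: rhs = 13, matching y values: 6, 17 (2 points).
  x = 16: rhs = 10, matching y values: none (0 points).
  x = 17: rhs = 11, matching y values: none (0 points).
  x = 18: rhs = 22, matching y values: none (0 points).
  x = 19: rhs = 3, matching y values: 7, 16 (2 points).
  x = 20: rhs = 6, matching y values: 11, 12 (2 points).
  x = 21: rhs = 14, matching y values: none (0 points).
  x = 22: rhs = 10, matching y values: none (0 points).
Total affine count: 23.
Full point count |E(F_23)| = 23 + 1 = 24.
Hasse bound: |24 − (23+1)| = |0| = 0 ≤ 2√23 ≈ 9.5917 ✓.


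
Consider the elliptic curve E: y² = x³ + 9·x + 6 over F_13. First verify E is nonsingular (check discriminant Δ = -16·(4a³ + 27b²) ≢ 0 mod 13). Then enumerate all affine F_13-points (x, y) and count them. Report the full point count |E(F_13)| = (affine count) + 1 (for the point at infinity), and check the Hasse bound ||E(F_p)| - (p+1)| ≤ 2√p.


Affine points = {(1, 4), (1, 9), (6, 4), (6, 9), (7, 3), (7, 10), (9, 6), (9, 7), (10, 2), (10, 11), (12, 3), (12, 10)}; affine count = 12; |E(F_13)| = 13.

Discriminant check: Δ ∝ 4a³ + 27b² = 4·9³ + 27·6² = 4·729 + 27·36 ≡ 1 (mod 13). Nonzero ⇒ E is nonsingular.
For each x ∈ F_13, compute rhs = x³ + 9·x + 6 mod 13, then count y ∈ F_13 with y² ≡ rhs.
  x = 0: rhs = 6, matching y values: none (0 points).
  x = 1: rhs = 3, matching y values: 4, 9 (2 points).
  x = 2: rhs = 6, matching y values: none (0 points).
  x = 3: rhs = 8, matching y values: none (0 points).
  x = 4: rhs = 2, matching y values: none (0 points).
  x = 5: rhs = 7, matching y values: none (0 points).
  x = 6: rhs = 3, matching y values: 4, 9 (2 points).
  x = 7: rhs = 9, matching y values: 3, 10 (2 points).
  x = 8: rhs = 5, matching y values: none (0 points).
  x = 9: rhs = 10, matching y values: 6, 7 (2 points).
  x = 10: rhs = 4, matching y values: 2, 11 (2 points).
  x = 11: rhs = 6, matching y values: none (0 points).
  x = 12: rhs = 9, matching y values: 3, 10 (2 points).
Total affine count: 12.
Full point count |E(F_13)| = 12 + 1 = 13.
Hasse bound: |13 − (13+1)| = |-1| = 1 ≤ 2√13 ≈ 7.2111 ✓.


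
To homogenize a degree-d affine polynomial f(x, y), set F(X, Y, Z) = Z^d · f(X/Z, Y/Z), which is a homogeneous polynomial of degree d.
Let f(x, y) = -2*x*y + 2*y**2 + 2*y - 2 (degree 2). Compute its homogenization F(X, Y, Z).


F(X, Y, Z) = -2*X*Y + 2*Y**2 + 2*Y*Z - 2*Z**2

deg(f) = 2.
Substitute x = X/Z, y = Y/Z into f, then multiply by Z^2.
  monomial -2·x^1·y^1 ↦ -2·X^1·Y^1·Z^0.
  monomial 2·x^0·y^2 ↦ 2·X^0·Y^2·Z^0.
  monomial 2·x^0·y^1 ↦ 2·X^0·Y^1·Z^1.
  monomial -2·x^0·y^0 ↦ -2·X^0·Y^0·Z^2.
Collecting: F(X, Y, Z) = -2*X*Y + 2*Y**2 + 2*Y*Z - 2*Z**2.


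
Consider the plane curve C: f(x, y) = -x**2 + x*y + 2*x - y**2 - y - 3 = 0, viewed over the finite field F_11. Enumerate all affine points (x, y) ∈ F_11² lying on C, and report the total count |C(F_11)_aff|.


Affine F_11-points: {(0, 5), (1, 3), (1, 8), (2, 6), (4, 0), (4, 3), (6, 6), (6, 10), (7, 1), (7, 5), (9, 0), (9, 8)}; count = 12.

For each of the 121 pairs (x, y) ∈ F_11², evaluate f(x, y) mod 11. Record the zeros.
  x = 0: [0↦8, 1↦6, 2↦2, 3↦7, 4↦10, 5↦0, 6↦10, 7↦7, 8↦2, 9↦6, 10↦8]  zeros at y ∈ {5}
  x = 1: [0↦9, 1↦8, 2↦5, 3↦0, 4↦4, 5↦6, 6↦6, 7↦4, 8↦0, 9↦5, 10↦8]  zeros at y ∈ {3, 8}
  x = 2: [0↦8, 1↦8, 2↦6, 3↦2, 4↦7, 5↦10, 6↦0, 7↦10, 8↦7, 9↦2, 10↦6]  zeros at y ∈ {6}
  x = 3: [0↦5, 1↦6, 2↦5, 3↦2, 4↦8, 5↦1, 6↦3, 7↦3, 8↦1, 9↦8, 10↦2]  zeros at y ∈ ∅
  x = 4: [0↦0, 1↦2, 2↦2, 3↦0, 4↦7, 5↦1, 6↦4, 7↦5, 8↦4, 9↦1, 10↦7]  zeros at y ∈ {0, 3}
  x = 5: [0↦4, 1↦7, 2↦8, 3↦7, 4↦4, 5↦10, 6↦3, 7↦5, 8↦5, 9↦3, 10↦10]  zeros at y ∈ ∅
  x = 6: [0↦6, 1↦10, 2↦1, 3↦1, 4↦10, 5↦6, 6↦0, 7↦3, 8↦4, 9↦3, 10↦0]  zeros at y ∈ {6, 10}
  x = 7: [0↦6, 1↦0, 2↦3, 3↦4, 4↦3, 5↦0, 6↦6, 7↦10, 8↦1, 9↦1, 10↦10]  zeros at y ∈ {1, 5}
  x = 8: [0↦4, 1↦10, 2↦3, 3↦5, 4↦5, 5↦3, 6↦10, 7↦4, 8↦7, 9↦8, 10↦7]  zeros at y ∈ ∅
  x = 9: [0↦0, 1↦7, 2↦1, 3↦4, 4↦5, 5↦4, 6↦1, 7↦7, 8↦0, 9↦2, 10↦2]  zeros at y ∈ {0, 8}
  x = 10: [0↦5, 1↦2, 2↦8, 3↦1, 4↦3, 5↦3, 6↦1, 7↦8, 8↦2, 9↦5, 10↦6]  zeros at y ∈ ∅
Collecting zeros: affine points = {(0, 5), (1, 3), (1, 8), (2, 6), (4, 0), (4, 3), (6, 6), (6, 10), (7, 1), (7, 5), (9, 0), (9, 8)}.
Total count |C(F_11)_aff| = 12.


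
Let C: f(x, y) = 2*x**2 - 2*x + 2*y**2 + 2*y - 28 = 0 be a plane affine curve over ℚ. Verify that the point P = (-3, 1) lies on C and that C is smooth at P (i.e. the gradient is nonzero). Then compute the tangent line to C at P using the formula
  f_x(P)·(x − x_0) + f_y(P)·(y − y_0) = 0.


Tangent line at P: -14*x + 6*y - 48 = 0.

Step 1: f(-3, 1) = 0, so P lies on C.
Step 2: partial derivatives
  f_x(x, y) = 4*x - 2, f_y(x, y) = 4*y + 2.
  f_x(P) = -14, f_y(P) = 6 (gradient nonzero, so P is smooth).
Step 3: tangent line at P: -14·(x − -3) + 6·(y − 1) = 0.
Expanding: -14*x + 6*y - 48 = 0.


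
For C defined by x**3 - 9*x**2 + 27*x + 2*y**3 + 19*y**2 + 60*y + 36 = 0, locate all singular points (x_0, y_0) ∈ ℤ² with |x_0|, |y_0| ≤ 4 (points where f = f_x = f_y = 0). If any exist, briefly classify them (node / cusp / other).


Singular points: {(3, -3)}; classification: cusp.

Compute partial derivatives:
  f_x = 3*x**2 - 18*x + 27.
  f_y = 6*y**2 + 38*y + 60.
Scan x_0 ∈ {−4, ..., 4}. For each x_0, f_y(x_0, y) is a polynomial in y; find its integer roots y ∈ {−4, ..., 4}, then test f_x and f at those candidates.
  x = -4: f_y(-4, y) = 6*y**2 + 38*y + 60; vanishes at y ∈ {-3}. (-4, -3): f_x = 147 ≠ 0.
  x = -3: f_y(-3, y) = 6*y**2 + 38*y + 60; vanishes at y ∈ {-3}. (-3, -3): f_x = 108 ≠ 0.
  x = -2: f_y(-2, y) = 6*y**2 + 38*y + 60; vanishes at y ∈ {-3}. (-2, -3): f_x = 75 ≠ 0.
  x = -1: f_y(-1, y) = 6*y**2 + 38*y + 60; vanishes at y ∈ {-3}. (-1, -3): f_x = 48 ≠ 0.
  x = 0: f_y(0, y) = 6*y**2 + 38*y + 60; vanishes at y ∈ {-3}. (0, -3): f_x = 27 ≠ 0.
  x = 1: f_y(1, y) = 6*y**2 + 38*y + 60; vanishes at y ∈ {-3}. (1, -3): f_x = 12 ≠ 0.
  x = 2: f_y(2, y) = 6*y**2 + 38*y + 60; vanishes at y ∈ {-3}. (2, -3): f_x = 3 ≠ 0.
  x = 3: f_y(3, y) = 6*y**2 + 38*y + 60; vanishes at y ∈ {-3}. (3, -3): f_x = 0, f = 0 — SINGULAR.
  x = 4: f_y(4, y) = 6*y**2 + 38*y + 60; vanishes at y ∈ {-3}. (4, -3): f_x = 3 ≠ 0.
Only singular point on the grid: (3, -3).
Classify: substitute x = 3 + u, y = -3 + v and expand: f = u**3 + 2*v**3 + v**2.
No constant or linear terms (consistent with a singular point). Quadratic part: v**2. Cubic part: u**3 + 2*v**3.
The quadratic part v**2 is a perfect square, so there is a single (double) tangent line v = 0, i.e. y = -3. Restricting the cubic part to that line (v = 0) leaves u**3 ≠ 0, so f is not divisible by v and the branch is v² ≈ -u**3 to lowest order — this is a cusp.
Classification: cusp.


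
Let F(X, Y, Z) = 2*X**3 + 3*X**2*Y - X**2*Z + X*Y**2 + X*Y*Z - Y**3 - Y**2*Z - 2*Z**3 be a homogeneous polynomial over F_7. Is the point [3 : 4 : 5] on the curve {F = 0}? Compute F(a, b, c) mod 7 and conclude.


F(3,4,5) ≡ 6 (mod 7); P is NOT on the curve.

Evaluate F(3, 4, 5) term-by-term (mod 7).
  2*X**3 ↦ 2·27·1·1 = 54
  3*X**2*Y ↦ 3·9·4·1 = 108
  -X**2*Z ↦ -1·9·1·5 = -45
  X*Y**2 ↦ 1·3·16·1 = 48
  X*Y*Z ↦ 1·3·4·5 = 60
  -Y**3 ↦ -1·1·64·1 = -64
  -Y**2*Z ↦ -1·1·16·5 = -80
  -2*Z**3 ↦ -2·1·1·125 = -250
Sum: F(3, 4, 5) = (54) + (108) + (-45) + (48) + (60) + (-64) + (-80) + (-250) = -169.
Reducing mod 7: -169 ≡ 6 (mod 7).
Since F(a, b, c) ≡ 6 ≠ 0 (mod 7), P does NOT lie on the curve.


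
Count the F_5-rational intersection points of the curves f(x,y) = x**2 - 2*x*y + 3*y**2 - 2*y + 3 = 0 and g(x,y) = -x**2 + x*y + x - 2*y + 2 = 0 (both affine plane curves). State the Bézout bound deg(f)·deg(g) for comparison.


Common zeros: ∅; count = 0; Bézout bound = 4.

deg(f) = 2, deg(g) = 2, so Bézout bound = 4.
Scan x ∈ F_5. For each x, list the y ∈ F_5 with f(x, y) ≡ 0 and those with g(x, y) ≡ 0 (mod 5); the common zeros in that column are the intersection.
  x = 0: f ≡ 0 at y ∈ ∅; g ≡ 0 at y ∈ {1}; common: ∅.
  x = 1: f ≡ 0 at y ∈ ∅; g ≡ 0 at y ∈ {2}; common: ∅.
  x = 2: f ≡ 0 at y ∈ ∅; g ≡ 0 at y ∈ {0, 1, 2, 3, 4}; common: ∅.
  x = 3: f ≡ 0 at y ∈ {3}; g ≡ 0 at y ∈ {4}; common: ∅.
  x = 4: f ≡ 0 at y ∈ ∅; g ≡ 0 at y ∈ {0}; common: ∅.
Collecting: common zeros = ∅, so the count is 0.
Comparison with the Bézout bound: 0 ≤ 4 = deg(f)·deg(g), as expected for curves with no common component (the affine F_5-count falls short of the bound because intersections may lie at infinity, over extension fields, or carry multiplicity).


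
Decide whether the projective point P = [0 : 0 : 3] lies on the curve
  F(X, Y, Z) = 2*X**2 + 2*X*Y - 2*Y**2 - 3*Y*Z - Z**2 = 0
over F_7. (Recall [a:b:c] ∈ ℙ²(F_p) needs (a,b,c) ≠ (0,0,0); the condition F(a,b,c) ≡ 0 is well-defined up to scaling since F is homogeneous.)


F(0,0,3) ≡ 5 (mod 7); P is NOT on the curve.

Evaluate F(0, 0, 3) term-by-term (mod 7).
  2*X**2 ↦ 2·0·1·1 = 0
  2*X*Y ↦ 2·0·0·1 = 0
  -2*Y**2 ↦ -2·1·0·1 = 0
  -3*Y*Z ↦ -3·1·0·3 = 0
  -Z**2 ↦ -1·1·1·9 = -9
Sum: F(0, 0, 3) = (0) + (0) + (0) + (0) + (-9) = -9.
Reducing mod 7: -9 ≡ 5 (mod 7).
Since F(a, b, c) ≡ 5 ≠ 0 (mod 7), P does NOT lie on the curve.


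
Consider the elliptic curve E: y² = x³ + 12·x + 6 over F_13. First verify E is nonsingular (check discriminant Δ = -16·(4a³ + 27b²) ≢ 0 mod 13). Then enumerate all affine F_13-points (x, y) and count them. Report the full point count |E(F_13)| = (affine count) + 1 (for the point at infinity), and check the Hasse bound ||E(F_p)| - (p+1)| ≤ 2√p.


Affine points = {(2, 5), (2, 8), (3, 2), (3, 11), (4, 1), (4, 12), (5, 3), (5, 10), (7, 2), (7, 11), (8, 4), (8, 9), (11, 0)}; affine count = 13; |E(F_13)| = 14.

Discriminant check: Δ ∝ 4a³ + 27b² = 4·12³ + 27·6² = 4·1728 + 27·36 ≡ 6 (mod 13). Nonzero ⇒ E is nonsingular.
For each x ∈ F_13, compute rhs = x³ + 12·x + 6 mod 13, then count y ∈ F_13 with y² ≡ rhs.
  x = 0: rhs = 6, matching y values: none (0 points).
  x = 1: rhs = 6, matching y values: none (0 points).
  x = 2: rhs = 12, matching y values: 5, 8 (2 points).
  x = 3: rhs = 4, matching y values: 2, 11 (2 points).
  x = 4: rhs = 1, matching y values: 1, 12 (2 points).
  x = 5: rhs = 9, matching y values: 3, 10 (2 points).
  x = 6: rhs = 8, matching y values: none (0 points).
  x = 7: rhs = 4, matching y values: 2, 11 (2 points).
  x = 8: rhs = 3, matching y values: 4, 9 (2 points).
  x = 9: rhs = 11, matching y values: none (0 points).
  x = 10: rhs = 8, matching y values: none (0 points).
  x = 11: rhs = 0, matching y values: 0 (1 points).
  x = 12: rhs = 6, matching y values: none (0 points).
Total affine count: 13.
Full point count |E(F_13)| = 13 + 1 = 14.
Hasse bound: |14 − (13+1)| = |0| = 0 ≤ 2√13 ≈ 7.2111 ✓.


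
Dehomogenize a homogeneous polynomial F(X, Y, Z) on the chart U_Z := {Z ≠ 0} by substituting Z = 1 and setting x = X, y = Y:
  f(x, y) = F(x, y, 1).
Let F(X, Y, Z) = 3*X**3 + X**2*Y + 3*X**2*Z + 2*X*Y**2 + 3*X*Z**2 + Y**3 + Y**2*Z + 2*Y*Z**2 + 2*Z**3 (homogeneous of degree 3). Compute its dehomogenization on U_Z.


f(x, y) = 3*x**3 + x**2*y + 3*x**2 + 2*x*y**2 + 3*x + y**3 + y**2 + 2*y + 2

On U_Z we set Z = 1. Each monomial c·X^i·Y^j·Z^k in F becomes c·x^i·y^j·1^k = c·x^i·y^j.
Substituting Z = 1: F(X, Y, 1) = 3*x**3 + x**2*y + 3*x**2 + 2*x*y**2 + 3*x + y**3 + y**2 + 2*y + 2.
Note: deg(f) ≤ deg(F) = 3; strict inequality happens when F is divisible by Z (lost terms).


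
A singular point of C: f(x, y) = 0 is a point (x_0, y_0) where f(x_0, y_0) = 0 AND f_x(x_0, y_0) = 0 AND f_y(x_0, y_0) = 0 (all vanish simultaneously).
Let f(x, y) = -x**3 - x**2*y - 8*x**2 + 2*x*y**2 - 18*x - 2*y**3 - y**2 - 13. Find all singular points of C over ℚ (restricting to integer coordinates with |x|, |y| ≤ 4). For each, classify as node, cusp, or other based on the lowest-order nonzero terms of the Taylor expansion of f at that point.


Singular points: {(-2, -1)}; classification: node.

Compute partial derivatives:
  f_x = -3*x**2 - 2*x*y - 16*x + 2*y**2 - 18.
  f_y = -x**2 + 4*x*y - 6*y**2 - 2*y.
Scan x_0 ∈ {−4, ..., 4}. For each x_0, f_y(x_0, y) is a polynomial in y; find its integer roots y ∈ {−4, ..., 4}, then test f_x and f at those candidates.
  x = -4: f_y(-4, y) = -6*y**2 - 18*y - 16; no integer root y with |y| ≤ 4.
  x = -3: f_y(-3, y) = -6*y**2 - 14*y - 9; no integer root y with |y| ≤ 4.
  x = -2: f_y(-2, y) = -6*y**2 - 10*y - 4; vanishes at y ∈ {-1}. (-2, -1): f_x = 0, f = 0 — SINGULAR.
  x = -1: f_y(-1, y) = -6*y**2 - 6*y - 1; no integer root y with |y| ≤ 4.
  x = 0: f_y(0, y) = -6*y**2 - 2*y; vanishes at y ∈ {0}. (0, 0): f_x = -18 ≠ 0.
  x = 1: f_y(1, y) = -6*y**2 + 2*y - 1; no integer root y with |y| ≤ 4.
  x = 2: f_y(2, y) = -6*y**2 + 6*y - 4; no integer root y with |y| ≤ 4.
  x = 3: f_y(3, y) = -6*y**2 + 10*y - 9; no integer root y with |y| ≤ 4.
  x = 4: f_y(4, y) = -6*y**2 + 14*y - 16; no integer root y with |y| ≤ 4.
Only singular point on the grid: (-2, -1).
Classify: substitute x = -2 + u, y = -1 + v and expand: f = -u**3 - u**2*v - u**2 + 2*u*v**2 - 2*v**3 + v**2.
No constant or linear terms (consistent with a singular point). Quadratic part: -u**2 + v**2. Cubic part: -u**3 - u**2*v + 2*u*v**2 - 2*v**3.
The quadratic part v**2 - u**2 = (v − u)(v + u) splits into two distinct linear factors, so there are two distinct tangent lines y − -1 = ±(x − -2) — this is a node (ordinary double point).
Classification: node.


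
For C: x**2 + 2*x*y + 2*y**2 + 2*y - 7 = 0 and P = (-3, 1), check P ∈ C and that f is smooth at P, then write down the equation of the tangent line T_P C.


Tangent line at P: -4*x - 12 = 0.

Step 1: f(-3, 1) = 0, so P lies on C.
Step 2: partial derivatives
  f_x(x, y) = 2*x + 2*y, f_y(x, y) = 2*x + 4*y + 2.
  f_x(P) = -4, f_y(P) = 0 (gradient nonzero, so P is smooth).
Step 3: tangent line at P: -4·(x − -3) + 0·(y − 1) = 0.
Expanding: -4*x - 12 = 0.


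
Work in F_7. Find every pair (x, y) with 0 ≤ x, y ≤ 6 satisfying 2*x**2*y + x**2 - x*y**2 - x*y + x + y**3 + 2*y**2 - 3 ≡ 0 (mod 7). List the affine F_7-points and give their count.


Affine F_7-points: {(0, 1), (0, 3), (1, 5), (2, 4), (4, 4), (4, 6), (5, 1)}; count = 7.

For each of the 49 pairs (x, y) ∈ F_7², evaluate f(x, y) mod 7. Record the zeros.
  x = 0: [0↦4, 1↦0, 2↦6, 3↦0, 4↦2, 5↦4, 6↦5]  zeros at y ∈ {1, 3}
  x = 1: [0↦6, 1↦2, 2↦6, 3↦3, 4↦6, 5↦0, 6↦5]  zeros at y ∈ {5}
  x = 2: [0↦3, 1↦3, 2↦2, 3↦6, 4↦0, 5↦4, 6↦3]  zeros at y ∈ {4}
  x = 3: [0↦2, 1↦3, 2↦1, 3↦2, 4↦5, 5↦2, 6↦6]  zeros at y ∈ ∅
  x = 4: [0↦3, 1↦2, 2↦3, 3↦5, 4↦0, 5↦1, 6↦0]  zeros at y ∈ {4, 6}
  x = 5: [0↦6, 1↦0, 2↦1, 3↦1, 4↦6, 5↦1, 6↦6]  zeros at y ∈ {1}
  x = 6: [0↦4, 1↦4, 2↦2, 3↦4, 4↦2, 5↦2, 6↦3]  zeros at y ∈ ∅
Collecting zeros: affine points = {(0, 1), (0, 3), (1, 5), (2, 4), (4, 4), (4, 6), (5, 1)}.
Total count |C(F_7)_aff| = 7.


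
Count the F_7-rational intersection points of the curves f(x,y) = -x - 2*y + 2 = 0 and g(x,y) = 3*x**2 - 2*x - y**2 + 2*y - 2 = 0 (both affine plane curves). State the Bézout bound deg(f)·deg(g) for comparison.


Common zeros: {(4, 6), (5, 2)}; count = 2; Bézout bound = 2.

deg(f) = 1, deg(g) = 2, so Bézout bound = 2.
Scan x ∈ F_7. For each x, list the y ∈ F_7 with f(x, y) ≡ 0 and those with g(x, y) ≡ 0 (mod 7); the common zeros in that column are the intersection.
  x = 0: f ≡ 0 at y ∈ {1}; g ≡ 0 at y ∈ ∅; common: ∅.
  x = 1: f ≡ 0 at y ∈ {4}; g ≡ 0 at y ∈ {1}; common: ∅.
  x = 2: f ≡ 0 at y ∈ {0}; g ≡ 0 at y ∈ {1}; common: ∅.
  x = 3: f ≡ 0 at y ∈ {3}; g ≡ 0 at y ∈ ∅; common: ∅.
  x = 4: f ≡ 0 at y ∈ {6}; g ≡ 0 at y ∈ {3, 6}; common: {6}.
  x = 5: f ≡ 0 at y ∈ {2}; g ≡ 0 at y ∈ {0, 2}; common: {2}.
  x = 6: f ≡ 0 at y ∈ {5}; g ≡ 0 at y ∈ {3, 6}; common: ∅.
Collecting: common zeros = {(4, 6), (5, 2)}, so the count is 2.
Comparison with the Bézout bound: 2 ≤ 2 = deg(f)·deg(g), as expected for curves with no common component (the bound is attained).


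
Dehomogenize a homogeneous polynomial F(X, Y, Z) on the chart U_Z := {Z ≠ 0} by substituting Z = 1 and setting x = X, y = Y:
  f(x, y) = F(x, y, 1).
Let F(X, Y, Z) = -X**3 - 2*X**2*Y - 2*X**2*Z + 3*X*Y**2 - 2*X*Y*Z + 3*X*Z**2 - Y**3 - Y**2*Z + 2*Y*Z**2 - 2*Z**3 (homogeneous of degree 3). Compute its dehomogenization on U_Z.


f(x, y) = -x**3 - 2*x**2*y - 2*x**2 + 3*x*y**2 - 2*x*y + 3*x - y**3 - y**2 + 2*y - 2

On U_Z we set Z = 1. Each monomial c·X^i·Y^j·Z^k in F becomes c·x^i·y^j·1^k = c·x^i·y^j.
Substituting Z = 1: F(X, Y, 1) = -x**3 - 2*x**2*y - 2*x**2 + 3*x*y**2 - 2*x*y + 3*x - y**3 - y**2 + 2*y - 2.
Note: deg(f) ≤ deg(F) = 3; strict inequality happens when F is divisible by Z (lost terms).


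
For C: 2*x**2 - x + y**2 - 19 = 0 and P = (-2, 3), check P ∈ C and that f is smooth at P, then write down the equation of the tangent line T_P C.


Tangent line at P: -9*x + 6*y - 36 = 0.

Step 1: f(-2, 3) = 0, so P lies on C.
Step 2: partial derivatives
  f_x(x, y) = 4*x - 1, f_y(x, y) = 2*y.
  f_x(P) = -9, f_y(P) = 6 (gradient nonzero, so P is smooth).
Step 3: tangent line at P: -9·(x − -2) + 6·(y − 3) = 0.
Expanding: -9*x + 6*y - 36 = 0.


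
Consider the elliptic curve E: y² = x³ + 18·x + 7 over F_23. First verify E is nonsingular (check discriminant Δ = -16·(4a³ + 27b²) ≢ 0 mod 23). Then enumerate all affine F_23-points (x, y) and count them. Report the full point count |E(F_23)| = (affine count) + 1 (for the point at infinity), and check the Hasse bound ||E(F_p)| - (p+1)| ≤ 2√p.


Affine points = {(1, 7), (1, 16), (6, 3), (6, 20), (7, 4), (7, 19), (9, 1), (9, 22), (11, 8), (11, 15), (13, 0), (14, 6), (14, 17), (15, 8), (15, 15), (19, 3), (19, 20), (20, 8), (20, 15), (21, 3), (21, 20)}; affine count = 21; |E(F_23)| = 22.

Discriminant check: Δ ∝ 4a³ + 27b² = 4·18³ + 27·7² = 4·5832 + 27·49 ≡ 18 (mod 23). Nonzero ⇒ E is nonsingular.
For each x ∈ F_23, compute rhs = x³ + 18·x + 7 mod 23, then count y ∈ F_23 with y² ≡ rhs.
  x = 0: rhs = 7, matching y values: none (0 points).
  x = 1: rhs = 3, matching y values: 7, 16 (2 points).
  x = 2: rhs = 5, matching y values: none (0 points).
  x = 3: rhs = 19, matching y values: none (0 points).
  x = 4: rhs = 5, matching y values: none (0 points).
  x = 5: rhs = 15, matching y values: none (0 points).
  x = 6: rhs = 9, matching y values: 3, 20 (2 points).
  x = 7: rhs = 16, matching y values: 4, 19 (2 points).
  x = 8: rhs = 19, matching y values: none (0 points).
  x = 9: rhs = 1, matching y values: 1, 22 (2 points).
  x = 10: rhs = 14, matching y values: none (0 points).
  x = 11: rhs = 18, matching y values: 8, 15 (2 points).
  x = 12: rhs = 19, matching y values: none (0 points).
  x = 13: rhs = 0, matching y values: 0 (1 points).
  x = 14: rhs = 13, matching y values: 6, 17 (2 points).
  x = 15: rhs = 18, matching y values: 8, 15 (2 points).
  x = 16: rhs = 21, matching y values: none (0 points).
  x = 17: rhs = 5, matching y values: none (0 points).
  x = 18: rhs = 22, matching y values: none (0 points).
  x = 19: rhs = 9, matching y values: 3, 20 (2 points).
  x = 20: rhs = 18, matching y values: 8, 15 (2 points).
  x = 21: rhs = 9, matching y values: 3, 20 (2 points).
  x = 22: rhs = 11, matching y values: none (0 points).
Total affine count: 21.
Full point count |E(F_23)| = 21 + 1 = 22.
Hasse bound: |22 − (23+1)| = |-2| = 2 ≤ 2√23 ≈ 9.5917 ✓.


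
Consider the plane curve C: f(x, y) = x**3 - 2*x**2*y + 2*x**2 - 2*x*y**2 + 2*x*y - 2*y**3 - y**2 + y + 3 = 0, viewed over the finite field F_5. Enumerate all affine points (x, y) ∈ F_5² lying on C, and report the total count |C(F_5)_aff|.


Affine F_5-points: {(0, 2), (1, 2), (4, 1), (4, 3), (4, 4)}; count = 5.

For each of the 25 pairs (x, y) ∈ F_5², evaluate f(x, y) mod 5. Record the zeros.
  x = 0: [0↦3, 1↦1, 2↦0, 3↦3, 4↦3]  zeros at y ∈ {2}
  x = 1: [0↦1, 1↦2, 2↦0, 3↦3, 4↦4]  zeros at y ∈ {2}
  x = 2: [0↦4, 1↦4, 2↦2, 3↦1, 4↦4]  zeros at y ∈ ∅
  x = 3: [0↦3, 1↦3, 2↦2, 3↦3, 4↦4]  zeros at y ∈ ∅
  x = 4: [0↦4, 1↦0, 2↦1, 3↦0, 4↦0]  zeros at y ∈ {1, 3, 4}
Collecting zeros: affine points = {(0, 2), (1, 2), (4, 1), (4, 3), (4, 4)}.
Total count |C(F_5)_aff| = 5.


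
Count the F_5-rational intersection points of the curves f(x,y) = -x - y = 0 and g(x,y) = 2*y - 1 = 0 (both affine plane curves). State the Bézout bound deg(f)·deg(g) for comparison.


Common zeros: {(2, 3)}; count = 1; Bézout bound = 1.

deg(f) = 1, deg(g) = 1, so Bézout bound = 1.
Scan x ∈ F_5. For each x, list the y ∈ F_5 with f(x, y) ≡ 0 and those with g(x, y) ≡ 0 (mod 5); the common zeros in that column are the intersection.
  x = 0: f ≡ 0 at y ∈ {0}; g ≡ 0 at y ∈ {3}; common: ∅.
  x = 1: f ≡ 0 at y ∈ {4}; g ≡ 0 at y ∈ {3}; common: ∅.
  x = 2: f ≡ 0 at y ∈ {3}; g ≡ 0 at y ∈ {3}; common: {3}.
  x = 3: f ≡ 0 at y ∈ {2}; g ≡ 0 at y ∈ {3}; common: ∅.
  x = 4: f ≡ 0 at y ∈ {1}; g ≡ 0 at y ∈ {3}; common: ∅.
Collecting: common zeros = {(2, 3)}, so the count is 1.
Comparison with the Bézout bound: 1 ≤ 1 = deg(f)·deg(g), as expected for curves with no common component (the bound is attained).


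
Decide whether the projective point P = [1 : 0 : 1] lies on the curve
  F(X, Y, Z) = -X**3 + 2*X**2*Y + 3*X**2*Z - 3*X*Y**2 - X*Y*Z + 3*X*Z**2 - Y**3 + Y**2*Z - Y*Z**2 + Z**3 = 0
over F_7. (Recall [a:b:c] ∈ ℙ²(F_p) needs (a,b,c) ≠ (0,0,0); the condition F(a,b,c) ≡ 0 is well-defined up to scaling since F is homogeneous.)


F(1,0,1) ≡ 6 (mod 7); P is NOT on the curve.

Evaluate F(1, 0, 1) term-by-term (mod 7).
  -X**3 ↦ -1·1·1·1 = -1
  2*X**2*Y ↦ 2·1·0·1 = 0
  3*X**2*Z ↦ 3·1·1·1 = 3
  -3*X*Y**2 ↦ -3·1·0·1 = 0
  -X*Y*Z ↦ -1·1·0·1 = 0
  3*X*Z**2 ↦ 3·1·1·1 = 3
  -Y**3 ↦ -1·1·0·1 = 0
  Y**2*Z ↦ 1·1·0·1 = 0
  -Y*Z**2 ↦ -1·1·0·1 = 0
  Z**3 ↦ 1·1·1·1 = 1
Sum: F(1, 0, 1) = (-1) + (0) + (3) + (0) + (0) + (3) + (0) + (0) + (0) + (1) = 6.
Reducing mod 7: 6 ≡ 6 (mod 7).
Since F(a, b, c) ≡ 6 ≠ 0 (mod 7), P does NOT lie on the curve.


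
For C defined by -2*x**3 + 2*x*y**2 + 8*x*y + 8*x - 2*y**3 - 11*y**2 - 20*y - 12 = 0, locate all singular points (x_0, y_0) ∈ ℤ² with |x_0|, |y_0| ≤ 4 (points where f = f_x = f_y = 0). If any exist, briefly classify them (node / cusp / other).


Singular points: {(0, -2)}; classification: cusp.

Compute partial derivatives:
  f_x = -6*x**2 + 2*y**2 + 8*y + 8.
  f_y = 4*x*y + 8*x - 6*y**2 - 22*y - 20.
Scan x_0 ∈ {−4, ..., 4}. For each x_0, f_y(x_0, y) is a polynomial in y; find its integer roots y ∈ {−4, ..., 4}, then test f_x and f at those candidates.
  x = -4: f_y(-4, y) = -6*y**2 - 38*y - 52; vanishes at y ∈ {-2}. (-4, -2): f_x = -96 ≠ 0.
  x = -3: f_y(-3, y) = -6*y**2 - 34*y - 44; vanishes at y ∈ {-2}. (-3, -2): f_x = -54 ≠ 0.
  x = -2: f_y(-2, y) = -6*y**2 - 30*y - 36; vanishes at y ∈ {-3, -2}. (-2, -3): f_x = -22 ≠ 0; (-2, -2): f_x = -24 ≠ 0.
  x = -1: f_y(-1, y) = -6*y**2 - 26*y - 28; vanishes at y ∈ {-2}. (-1, -2): f_x = -6 ≠ 0.
  x = 0: f_y(0, y) = -6*y**2 - 22*y - 20; vanishes at y ∈ {-2}. (0, -2): f_x = 0, f = 0 — SINGULAR.
  x = 1: f_y(1, y) = -6*y**2 - 18*y - 12; vanishes at y ∈ {-2, -1}. (1, -2): f_x = -6 ≠ 0; (1, -1): f_x = -4 ≠ 0.
  x = 2: f_y(2, y) = -6*y**2 - 14*y - 4; vanishes at y ∈ {-2}. (2, -2): f_x = -24 ≠ 0.
  x = 3: f_y(3, y) = -6*y**2 - 10*y + 4; vanishes at y ∈ {-2}. (3, -2): f_x = -54 ≠ 0.
  x = 4: f_y(4, y) = -6*y**2 - 6*y + 12; vanishes at y ∈ {-2, 1}. (4, -2): f_x = -96 ≠ 0; (4, 1): f_x = -78 ≠ 0.
Only singular point on the grid: (0, -2).
Classify: substitute x = 0 + u, y = -2 + v and expand: f = -2*u**3 + 2*u*v**2 - 2*v**3 + v**2.
No constant or linear terms (consistent with a singular point). Quadratic part: v**2. Cubic part: -2*u**3 + 2*u*v**2 - 2*v**3.
The quadratic part v**2 is a perfect square, so there is a single (double) tangent line v = 0, i.e. y = -2. Restricting the cubic part to that line (v = 0) leaves -2*u**3 ≠ 0, so f is not divisible by v and the branch is v² ≈ 2*u**3 to lowest order — this is a cusp.
Classification: cusp.


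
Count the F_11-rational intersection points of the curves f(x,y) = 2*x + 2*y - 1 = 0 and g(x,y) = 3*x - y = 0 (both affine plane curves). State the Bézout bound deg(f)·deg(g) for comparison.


Common zeros: {(7, 10)}; count = 1; Bézout bound = 1.

deg(f) = 1, deg(g) = 1, so Bézout bound = 1.
Scan x ∈ F_11. For each x, list the y ∈ F_11 with f(x, y) ≡ 0 and those with g(x, y) ≡ 0 (mod 11); the common zeros in that column are the intersection.
  x = 0: f ≡ 0 at y ∈ {6}; g ≡ 0 at y ∈ {0}; common: ∅.
  x = 1: f ≡ 0 at y ∈ {5}; g ≡ 0 at y ∈ {3}; common: ∅.
  x = 2: f ≡ 0 at y ∈ {4}; g ≡ 0 at y ∈ {6}; common: ∅.
  x = 3: f ≡ 0 at y ∈ {3}; g ≡ 0 at y ∈ {9}; common: ∅.
  x = 4: f ≡ 0 at y ∈ {2}; g ≡ 0 at y ∈ {1}; common: ∅.
  x = 5: f ≡ 0 at y ∈ {1}; g ≡ 0 at y ∈ {4}; common: ∅.
  x = 6: f ≡ 0 at y ∈ {0}; g ≡ 0 at y ∈ {7}; common: ∅.
  x = 7: f ≡ 0 at y ∈ {10}; g ≡ 0 at y ∈ {10}; common: {10}.
  x = 8: f ≡ 0 at y ∈ {9}; g ≡ 0 at y ∈ {2}; common: ∅.
  x = 9: f ≡ 0 at y ∈ {8}; g ≡ 0 at y ∈ {5}; common: ∅.
  x = 10: f ≡ 0 at y ∈ {7}; g ≡ 0 at y ∈ {8}; common: ∅.
Collecting: common zeros = {(7, 10)}, so the count is 1.
Comparison with the Bézout bound: 1 ≤ 1 = deg(f)·deg(g), as expected for curves with no common component (the bound is attained).
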